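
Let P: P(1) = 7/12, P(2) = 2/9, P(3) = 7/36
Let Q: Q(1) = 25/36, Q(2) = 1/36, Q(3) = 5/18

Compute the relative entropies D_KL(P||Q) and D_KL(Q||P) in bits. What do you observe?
D_KL(P||Q) = 0.4199 bits, D_KL(Q||P) = 0.2343 bits. The two directions give different values (D_KL(P||Q) exceeds D_KL(Q||P) by 0.1856 bits): KL divergence is asymmetric.

D_KL(P||Q) = Σ P(x) log₂(P(x)/Q(x))

Computing term by term:
  P(1)·log₂(P(1)/Q(1)) = (7/12)·log₂((7/12)/(25/36)) = -0.14673
  P(2)·log₂(P(2)/Q(2)) = (2/9)·log₂((2/9)/(1/36)) = 0.66667
  P(3)·log₂(P(3)/Q(3)) = (7/36)·log₂((7/36)/(5/18)) = -0.10006

D_KL(P||Q) = -0.14673 + 0.66667 - 0.10006 = 0.41988 ≈ 0.4199 bits

D_KL(Q||P) = Σ Q(x) log₂(Q(x)/P(x))

Computing term by term:
  Q(1)·log₂(Q(1)/P(1)) = (25/36)·log₂((25/36)/(7/12)) = 0.17468
  Q(2)·log₂(Q(2)/P(2)) = (1/36)·log₂((1/36)/(2/9)) = -0.08333
  Q(3)·log₂(Q(3)/P(3)) = (5/18)·log₂((5/18)/(7/36)) = 0.14294

D_KL(Q||P) = 0.17468 - 0.08333 + 0.14294 = 0.23429 ≈ 0.2343 bits

These are NOT equal (difference: 0.1856 bits). KL divergence is asymmetric: D_KL(P||Q) ≠ D_KL(Q||P) in general.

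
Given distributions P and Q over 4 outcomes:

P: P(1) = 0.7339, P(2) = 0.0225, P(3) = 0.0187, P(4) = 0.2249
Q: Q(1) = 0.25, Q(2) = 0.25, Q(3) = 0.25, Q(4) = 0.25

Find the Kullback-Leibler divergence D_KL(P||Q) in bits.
0.9578 bits

D_KL(P||Q) = Σ P(x) log₂(P(x)/Q(x))

Computing term by term:
  P(1)·log₂(P(1)/Q(1)) = 0.7339·log₂(0.7339/0.25) = 1.14023
  P(2)·log₂(P(2)/Q(2)) = 0.0225·log₂(0.0225/0.25) = -0.07816
  P(3)·log₂(P(3)/Q(3)) = 0.0187·log₂(0.0187/0.25) = -0.06995
  P(4)·log₂(P(4)/Q(4)) = 0.2249·log₂(0.2249/0.25) = -0.03433

D_KL(P||Q) = 1.14023 - 0.07816 - 0.06995 - 0.03433 = 0.95779 ≈ 0.9578 bits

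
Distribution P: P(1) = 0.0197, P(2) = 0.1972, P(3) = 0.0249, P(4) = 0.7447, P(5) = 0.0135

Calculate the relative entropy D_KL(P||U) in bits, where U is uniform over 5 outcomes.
1.2152 bits

U(i) = 1/5 for all i

D_KL(P||U) = Σ P(x) log₂(P(x) / (1/5))
           = Σ P(x) log₂(P(x)) + log₂(5)
           = log₂(5) - H(P)

H(P) = -Σ P(x) log₂(P(x)):
  -P(1)·log₂(P(1)) = -(0.0197)·log₂(0.0197) = 0.11161
  -P(2)·log₂(P(2)) = -(0.1972)·log₂(0.1972) = 0.46190
  -P(3)·log₂(P(3)) = -(0.0249)·log₂(0.0249) = 0.13266
  -P(4)·log₂(P(4)) = -(0.7447)·log₂(0.7447) = 0.31670
  -P(5)·log₂(P(5)) = -(0.0135)·log₂(0.0135) = 0.08385
H(P) = 0.11161 + 0.46190 + 0.13266 + 0.31670 + 0.08385 = 1.10672 bits

log₂(5) = 2.32193 bits

D_KL(P||U) = 2.32193 - 1.10672 = 1.21521 ≈ 1.2152 bits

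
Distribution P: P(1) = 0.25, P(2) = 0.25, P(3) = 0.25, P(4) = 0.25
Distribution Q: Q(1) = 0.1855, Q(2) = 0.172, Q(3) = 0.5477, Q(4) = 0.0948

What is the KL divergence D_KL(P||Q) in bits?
0.3094 bits

D_KL(P||Q) = Σ P(x) log₂(P(x)/Q(x))

Computing term by term:
  P(1)·log₂(P(1)/Q(1)) = 0.25·log₂(0.25/0.1855) = 0.10763
  P(2)·log₂(P(2)/Q(2)) = 0.25·log₂(0.25/0.172) = 0.13488
  P(3)·log₂(P(3)/Q(3)) = 0.25·log₂(0.25/0.5477) = -0.28286
  P(4)·log₂(P(4)/Q(4)) = 0.25·log₂(0.25/0.0948) = 0.34974

D_KL(P||Q) = 0.10763 + 0.13488 - 0.28286 + 0.34974 = 0.30939 ≈ 0.3094 bits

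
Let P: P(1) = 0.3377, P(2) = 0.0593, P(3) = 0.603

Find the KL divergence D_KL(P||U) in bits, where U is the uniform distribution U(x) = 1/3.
0.3743 bits

U(i) = 1/3 for all i

D_KL(P||U) = Σ P(x) log₂(P(x) / (1/3))
           = Σ P(x) log₂(P(x)) + log₂(3)
           = log₂(3) - H(P)

H(P) = -Σ P(x) log₂(P(x)):
  -P(1)·log₂(P(1)) = -(0.3377)·log₂(0.3377) = 0.52890
  -P(2)·log₂(P(2)) = -(0.0593)·log₂(0.0593) = 0.24170
  -P(3)·log₂(P(3)) = -(0.603)·log₂(0.603) = 0.44005
H(P) = 0.52890 + 0.24170 + 0.44005 = 1.21065 bits

log₂(3) = 1.58496 bits

D_KL(P||U) = 1.58496 - 1.21065 = 0.37431 ≈ 0.3743 bits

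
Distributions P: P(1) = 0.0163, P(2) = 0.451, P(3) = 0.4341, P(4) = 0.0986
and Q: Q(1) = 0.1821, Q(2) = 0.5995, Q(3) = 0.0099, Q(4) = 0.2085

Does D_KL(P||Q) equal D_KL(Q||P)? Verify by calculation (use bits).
D_KL(P||Q) = 2.0193 bits, D_KL(Q||P) = 1.0515 bits. No — D_KL(P||Q) ≠ D_KL(Q||P) for this pair.

D_KL(P||Q) = Σ P(x) log₂(P(x)/Q(x))

Computing term by term:
  P(1)·log₂(P(1)/Q(1)) = 0.0163·log₂(0.0163/0.1821) = -0.05675
  P(2)·log₂(P(2)/Q(2)) = 0.451·log₂(0.451/0.5995) = -0.18520
  P(3)·log₂(P(3)/Q(3)) = 0.4341·log₂(0.4341/0.0099) = 2.36778
  P(4)·log₂(P(4)/Q(4)) = 0.0986·log₂(0.0986/0.2085) = -0.10653

D_KL(P||Q) = -0.05675 - 0.18520 + 2.36778 - 0.10653 = 2.01930 ≈ 2.0193 bits

D_KL(Q||P) = Σ Q(x) log₂(Q(x)/P(x))

Computing term by term:
  Q(1)·log₂(Q(1)/P(1)) = 0.1821·log₂(0.1821/0.0163) = 0.63403
  Q(2)·log₂(Q(2)/P(2)) = 0.5995·log₂(0.5995/0.451) = 0.24617
  Q(3)·log₂(Q(3)/P(3)) = 0.0099·log₂(0.0099/0.4341) = -0.05400
  Q(4)·log₂(Q(4)/P(4)) = 0.2085·log₂(0.2085/0.0986) = 0.22526

D_KL(Q||P) = 0.63403 + 0.24617 - 0.05400 + 0.22526 = 1.05146 ≈ 1.0515 bits

These are NOT equal (difference: 0.9678 bits). KL divergence is asymmetric: D_KL(P||Q) ≠ D_KL(Q||P) in general.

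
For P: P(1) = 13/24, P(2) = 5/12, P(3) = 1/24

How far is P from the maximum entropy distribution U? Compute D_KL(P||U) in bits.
0.3885 bits

U(i) = 1/3 for all i

D_KL(P||U) = Σ P(x) log₂(P(x) / (1/3))
           = Σ P(x) log₂(P(x)) + log₂(3)
           = log₂(3) - H(P)

H(P) = -Σ P(x) log₂(P(x)):
  -P(1)·log₂(P(1)) = -(13/24)·log₂(13/24) = 0.47912
  -P(2)·log₂(P(2)) = -(5/12)·log₂(5/12) = 0.52626
  -P(3)·log₂(P(3)) = -(1/24)·log₂(1/24) = 0.19104
H(P) = 0.47912 + 0.52626 + 0.19104 = 1.19642 bits

log₂(3) = 1.58496 bits

D_KL(P||U) = 1.58496 - 1.19642 = 0.38854 ≈ 0.3885 bits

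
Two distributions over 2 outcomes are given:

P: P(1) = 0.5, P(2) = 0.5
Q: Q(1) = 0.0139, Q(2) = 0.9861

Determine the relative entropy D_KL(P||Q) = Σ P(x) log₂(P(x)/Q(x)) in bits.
2.0945 bits

D_KL(P||Q) = Σ P(x) log₂(P(x)/Q(x))

Computing term by term:
  P(1)·log₂(P(1)/Q(1)) = 0.5·log₂(0.5/0.0139) = 2.58439
  P(2)·log₂(P(2)/Q(2)) = 0.5·log₂(0.5/0.9861) = -0.48990

D_KL(P||Q) = 2.58439 - 0.48990 = 2.09449 ≈ 2.0945 bits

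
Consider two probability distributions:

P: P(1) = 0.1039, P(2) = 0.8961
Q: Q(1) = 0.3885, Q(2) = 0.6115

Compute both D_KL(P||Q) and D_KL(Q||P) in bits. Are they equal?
D_KL(P||Q) = 0.2963 bits, D_KL(Q||P) = 0.4021 bits. No, they are not equal.

D_KL(P||Q) = Σ P(x) log₂(P(x)/Q(x))

Computing term by term:
  P(1)·log₂(P(1)/Q(1)) = 0.1039·log₂(0.1039/0.3885) = -0.19769
  P(2)·log₂(P(2)/Q(2)) = 0.8961·log₂(0.8961/0.6115) = 0.49403

D_KL(P||Q) = -0.19769 + 0.49403 = 0.29634 ≈ 0.2963 bits

D_KL(Q||P) = Σ Q(x) log₂(Q(x)/P(x))

Computing term by term:
  Q(1)·log₂(Q(1)/P(1)) = 0.3885·log₂(0.3885/0.1039) = 0.73921
  Q(2)·log₂(Q(2)/P(2)) = 0.6115·log₂(0.6115/0.8961) = -0.33712

D_KL(Q||P) = 0.73921 - 0.33712 = 0.40209 ≈ 0.4021 bits

These are NOT equal (difference: 0.1058 bits). KL divergence is asymmetric: D_KL(P||Q) ≠ D_KL(Q||P) in general.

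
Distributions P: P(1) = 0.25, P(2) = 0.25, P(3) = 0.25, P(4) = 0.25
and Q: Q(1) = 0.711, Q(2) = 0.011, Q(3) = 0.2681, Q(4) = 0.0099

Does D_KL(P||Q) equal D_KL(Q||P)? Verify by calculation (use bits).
D_KL(P||Q) = 1.8890 bits, D_KL(Q||P) = 1.0035 bits. No — D_KL(P||Q) ≠ D_KL(Q||P) for this pair.

D_KL(P||Q) = Σ P(x) log₂(P(x)/Q(x))

Computing term by term:
  P(1)·log₂(P(1)/Q(1)) = 0.25·log₂(0.25/0.711) = -0.37698
  P(2)·log₂(P(2)/Q(2)) = 0.25·log₂(0.25/0.011) = 1.12659
  P(3)·log₂(P(3)/Q(3)) = 0.25·log₂(0.25/0.2681) = -0.02521
  P(4)·log₂(P(4)/Q(4)) = 0.25·log₂(0.25/0.0099) = 1.16459

D_KL(P||Q) = -0.37698 + 1.12659 - 0.02521 + 1.16459 = 1.88899 ≈ 1.8890 bits

D_KL(Q||P) = Σ Q(x) log₂(Q(x)/P(x))

Computing term by term:
  Q(1)·log₂(Q(1)/P(1)) = 0.711·log₂(0.711/0.25) = 1.07213
  Q(2)·log₂(Q(2)/P(2)) = 0.011·log₂(0.011/0.25) = -0.04957
  Q(3)·log₂(Q(3)/P(3)) = 0.2681·log₂(0.2681/0.25) = 0.02704
  Q(4)·log₂(Q(4)/P(4)) = 0.0099·log₂(0.0099/0.25) = -0.04612

D_KL(Q||P) = 1.07213 - 0.04957 + 0.02704 - 0.04612 = 1.00348 ≈ 1.0035 bits

These are NOT equal (difference: 0.8855 bits). KL divergence is asymmetric: D_KL(P||Q) ≠ D_KL(Q||P) in general.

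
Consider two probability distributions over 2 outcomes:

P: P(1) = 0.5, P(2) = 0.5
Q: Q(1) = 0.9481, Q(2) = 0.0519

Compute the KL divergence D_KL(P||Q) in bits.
1.1725 bits

D_KL(P||Q) = Σ P(x) log₂(P(x)/Q(x))

Computing term by term:
  P(1)·log₂(P(1)/Q(1)) = 0.5·log₂(0.5/0.9481) = -0.46156
  P(2)·log₂(P(2)/Q(2)) = 0.5·log₂(0.5/0.0519) = 1.63406

D_KL(P||Q) = -0.46156 + 1.63406 = 1.17250 ≈ 1.1725 bits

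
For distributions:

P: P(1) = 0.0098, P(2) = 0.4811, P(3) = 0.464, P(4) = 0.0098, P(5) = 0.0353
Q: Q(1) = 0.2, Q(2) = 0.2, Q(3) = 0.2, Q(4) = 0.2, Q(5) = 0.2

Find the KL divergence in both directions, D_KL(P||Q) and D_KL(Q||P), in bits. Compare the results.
D_KL(P||Q) = 0.9990 bits, D_KL(Q||P) = 1.7448 bits. D_KL(Q||P) is larger than D_KL(P||Q) by 0.7458 bits; the two directions differ.

D_KL(P||Q) = Σ P(x) log₂(P(x)/Q(x))

Computing term by term:
  P(1)·log₂(P(1)/Q(1)) = 0.0098·log₂(0.0098/0.2) = -0.04264
  P(2)·log₂(P(2)/Q(2)) = 0.4811·log₂(0.4811/0.2) = 0.60923
  P(3)·log₂(P(3)/Q(3)) = 0.464·log₂(0.464/0.2) = 0.56335
  P(4)·log₂(P(4)/Q(4)) = 0.0098·log₂(0.0098/0.2) = -0.04264
  P(5)·log₂(P(5)/Q(5)) = 0.0353·log₂(0.0353/0.2) = -0.08833

D_KL(P||Q) = -0.04264 + 0.60923 + 0.56335 - 0.04264 - 0.08833 = 0.99897 ≈ 0.9990 bits

D_KL(Q||P) = Σ Q(x) log₂(Q(x)/P(x))

Computing term by term:
  Q(1)·log₂(Q(1)/P(1)) = 0.2·log₂(0.2/0.0098) = 0.87021
  Q(2)·log₂(Q(2)/P(2)) = 0.2·log₂(0.2/0.4811) = -0.25327
  Q(3)·log₂(Q(3)/P(3)) = 0.2·log₂(0.2/0.464) = -0.24282
  Q(4)·log₂(Q(4)/P(4)) = 0.2·log₂(0.2/0.0098) = 0.87021
  Q(5)·log₂(Q(5)/P(5)) = 0.2·log₂(0.2/0.0353) = 0.50045

D_KL(Q||P) = 0.87021 - 0.25327 - 0.24282 + 0.87021 + 0.50045 = 1.74478 ≈ 1.7448 bits

These are NOT equal (difference: 0.7458 bits). KL divergence is asymmetric: D_KL(P||Q) ≠ D_KL(Q||P) in general.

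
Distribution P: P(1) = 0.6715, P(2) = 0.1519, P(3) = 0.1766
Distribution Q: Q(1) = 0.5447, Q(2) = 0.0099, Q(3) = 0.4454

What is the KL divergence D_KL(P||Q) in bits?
0.5655 bits

D_KL(P||Q) = Σ P(x) log₂(P(x)/Q(x))

Computing term by term:
  P(1)·log₂(P(1)/Q(1)) = 0.6715·log₂(0.6715/0.5447) = 0.20274
  P(2)·log₂(P(2)/Q(2)) = 0.1519·log₂(0.1519/0.0099) = 0.59842
  P(3)·log₂(P(3)/Q(3)) = 0.1766·log₂(0.1766/0.4454) = -0.23569

D_KL(P||Q) = 0.20274 + 0.59842 - 0.23569 = 0.56547 ≈ 0.5655 bits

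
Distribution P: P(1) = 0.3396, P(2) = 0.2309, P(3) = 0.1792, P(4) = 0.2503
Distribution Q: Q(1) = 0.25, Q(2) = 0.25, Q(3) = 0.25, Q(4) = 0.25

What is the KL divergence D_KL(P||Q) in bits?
0.0380 bits

D_KL(P||Q) = Σ P(x) log₂(P(x)/Q(x))

Computing term by term:
  P(1)·log₂(P(1)/Q(1)) = 0.3396·log₂(0.3396/0.25) = 0.15007
  P(2)·log₂(P(2)/Q(2)) = 0.2309·log₂(0.2309/0.25) = -0.02647
  P(3)·log₂(P(3)/Q(3)) = 0.1792·log₂(0.1792/0.25) = -0.08608
  P(4)·log₂(P(4)/Q(4)) = 0.2503·log₂(0.2503/0.25) = 0.00043

D_KL(P||Q) = 0.15007 - 0.02647 - 0.08608 + 0.00043 = 0.03795 ≈ 0.0380 bits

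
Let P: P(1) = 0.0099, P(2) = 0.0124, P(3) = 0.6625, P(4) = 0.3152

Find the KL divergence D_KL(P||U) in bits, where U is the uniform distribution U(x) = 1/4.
0.9370 bits

U(i) = 1/4 for all i

D_KL(P||U) = Σ P(x) log₂(P(x) / (1/4))
           = Σ P(x) log₂(P(x)) + log₂(4)
           = log₂(4) - H(P)

H(P) = -Σ P(x) log₂(P(x)):
  -P(1)·log₂(P(1)) = -(0.0099)·log₂(0.0099) = 0.06592
  -P(2)·log₂(P(2)) = -(0.0124)·log₂(0.0124) = 0.07854
  -P(3)·log₂(P(3)) = -(0.6625)·log₂(0.6625) = 0.39353
  -P(4)·log₂(P(4)) = -(0.3152)·log₂(0.3152) = 0.52502
H(P) = 0.06592 + 0.07854 + 0.39353 + 0.52502 = 1.06301 bits

log₂(4) = 2.00000 bits

D_KL(P||U) = 2.00000 - 1.06301 = 0.93699 ≈ 0.9370 bits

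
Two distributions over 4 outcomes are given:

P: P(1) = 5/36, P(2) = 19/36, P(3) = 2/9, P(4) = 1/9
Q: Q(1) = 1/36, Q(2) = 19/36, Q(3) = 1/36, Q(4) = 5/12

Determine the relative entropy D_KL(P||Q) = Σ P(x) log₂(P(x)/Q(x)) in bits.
0.7773 bits

D_KL(P||Q) = Σ P(x) log₂(P(x)/Q(x))

Computing term by term:
  P(1)·log₂(P(1)/Q(1)) = (5/36)·log₂((5/36)/(1/36)) = 0.32249
  P(2)·log₂(P(2)/Q(2)) = (19/36)·log₂((19/36)/(19/36)) = 0.00000
  P(3)·log₂(P(3)/Q(3)) = (2/9)·log₂((2/9)/(1/36)) = 0.66667
  P(4)·log₂(P(4)/Q(4)) = (1/9)·log₂((1/9)/(5/12)) = -0.21188

D_KL(P||Q) = 0.32249 + 0.00000 + 0.66667 - 0.21188 = 0.77728 ≈ 0.7773 bits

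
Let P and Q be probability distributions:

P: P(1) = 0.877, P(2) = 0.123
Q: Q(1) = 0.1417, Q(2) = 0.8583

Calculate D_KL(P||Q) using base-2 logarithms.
1.9615 bits

D_KL(P||Q) = Σ P(x) log₂(P(x)/Q(x))

Computing term by term:
  P(1)·log₂(P(1)/Q(1)) = 0.877·log₂(0.877/0.1417) = 2.30628
  P(2)·log₂(P(2)/Q(2)) = 0.123·log₂(0.123/0.8583) = -0.34475

D_KL(P||Q) = 2.30628 - 0.34475 = 1.96153 ≈ 1.9615 bits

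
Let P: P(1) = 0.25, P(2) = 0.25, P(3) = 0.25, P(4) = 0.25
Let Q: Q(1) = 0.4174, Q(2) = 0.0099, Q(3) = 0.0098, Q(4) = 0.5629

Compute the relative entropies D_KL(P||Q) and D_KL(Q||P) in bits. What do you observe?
D_KL(P||Q) = 1.8552 bits, D_KL(Q||P) = 0.8759 bits. The two directions give different values (D_KL(P||Q) exceeds D_KL(Q||P) by 0.9793 bits): KL divergence is asymmetric.

D_KL(P||Q) = Σ P(x) log₂(P(x)/Q(x))

Computing term by term:
  P(1)·log₂(P(1)/Q(1)) = 0.25·log₂(0.25/0.4174) = -0.18488
  P(2)·log₂(P(2)/Q(2)) = 0.25·log₂(0.25/0.0099) = 1.16459
  P(3)·log₂(P(3)/Q(3)) = 0.25·log₂(0.25/0.0098) = 1.16825
  P(4)·log₂(P(4)/Q(4)) = 0.25·log₂(0.25/0.5629) = -0.29274

D_KL(P||Q) = -0.18488 + 1.16459 + 1.16825 - 0.29274 = 1.85522 ≈ 1.8552 bits

D_KL(Q||P) = Σ Q(x) log₂(Q(x)/P(x))

Computing term by term:
  Q(1)·log₂(Q(1)/P(1)) = 0.4174·log₂(0.4174/0.25) = 0.30867
  Q(2)·log₂(Q(2)/P(2)) = 0.0099·log₂(0.0099/0.25) = -0.04612
  Q(3)·log₂(Q(3)/P(3)) = 0.0098·log₂(0.0098/0.25) = -0.04580
  Q(4)·log₂(Q(4)/P(4)) = 0.5629·log₂(0.5629/0.25) = 0.65913

D_KL(Q||P) = 0.30867 - 0.04612 - 0.04580 + 0.65913 = 0.87588 ≈ 0.8759 bits

These are NOT equal (difference: 0.9793 bits). KL divergence is asymmetric: D_KL(P||Q) ≠ D_KL(Q||P) in general.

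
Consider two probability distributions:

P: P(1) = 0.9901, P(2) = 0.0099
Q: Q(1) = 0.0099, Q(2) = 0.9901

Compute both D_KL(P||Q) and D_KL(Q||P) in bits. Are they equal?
D_KL(P||Q) = 6.5125 bits, D_KL(Q||P) = 6.5125 bits. Yes, in this case they are equal (although KL divergence is not symmetric in general).

D_KL(P||Q) = Σ P(x) log₂(P(x)/Q(x))

Computing term by term:
  P(1)·log₂(P(1)/Q(1)) = 0.9901·log₂(0.9901/0.0099) = 6.57823
  P(2)·log₂(P(2)/Q(2)) = 0.0099·log₂(0.0099/0.9901) = -0.06578

D_KL(P||Q) = 6.57823 - 0.06578 = 6.51245 ≈ 6.5125 bits

D_KL(Q||P) = Σ Q(x) log₂(Q(x)/P(x))

Computing term by term:
  Q(1)·log₂(Q(1)/P(1)) = 0.0099·log₂(0.0099/0.9901) = -0.06578
  Q(2)·log₂(Q(2)/P(2)) = 0.9901·log₂(0.9901/0.0099) = 6.57823

D_KL(Q||P) = -0.06578 + 6.57823 = 6.51245 ≈ 6.5125 bits

These ARE equal here. Q is P with outcomes relabeled (Q(1) = P(2), Q(2) = P(1)) by a relabeling that is its own inverse, so the two sums contain exactly the same terms in a different order. This is a special case — KL divergence is not symmetric in general: D_KL(P||Q) ≠ D_KL(Q||P) for most P, Q.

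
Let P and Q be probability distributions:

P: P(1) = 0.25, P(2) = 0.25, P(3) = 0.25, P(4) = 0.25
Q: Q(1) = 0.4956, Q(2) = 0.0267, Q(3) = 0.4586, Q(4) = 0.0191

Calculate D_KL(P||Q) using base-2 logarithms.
1.2687 bits

D_KL(P||Q) = Σ P(x) log₂(P(x)/Q(x))

Computing term by term:
  P(1)·log₂(P(1)/Q(1)) = 0.25·log₂(0.25/0.4956) = -0.24681
  P(2)·log₂(P(2)/Q(2)) = 0.25·log₂(0.25/0.0267) = 0.80675
  P(3)·log₂(P(3)/Q(3)) = 0.25·log₂(0.25/0.4586) = -0.21883
  P(4)·log₂(P(4)/Q(4)) = 0.25·log₂(0.25/0.0191) = 0.92757

D_KL(P||Q) = -0.24681 + 0.80675 - 0.21883 + 0.92757 = 1.26868 ≈ 1.2687 bits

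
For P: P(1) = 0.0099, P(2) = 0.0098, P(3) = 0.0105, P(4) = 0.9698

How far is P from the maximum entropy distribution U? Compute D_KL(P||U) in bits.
1.7568 bits

U(i) = 1/4 for all i

D_KL(P||U) = Σ P(x) log₂(P(x) / (1/4))
           = Σ P(x) log₂(P(x)) + log₂(4)
           = log₂(4) - H(P)

H(P) = -Σ P(x) log₂(P(x)):
  -P(1)·log₂(P(1)) = -(0.0099)·log₂(0.0099) = 0.06592
  -P(2)·log₂(P(2)) = -(0.0098)·log₂(0.0098) = 0.06540
  -P(3)·log₂(P(3)) = -(0.0105)·log₂(0.0105) = 0.06902
  -P(4)·log₂(P(4)) = -(0.9698)·log₂(0.9698) = 0.04290
H(P) = 0.06592 + 0.06540 + 0.06902 + 0.04290 = 0.24324 bits

log₂(4) = 2.00000 bits

D_KL(P||U) = 2.00000 - 0.24324 = 1.75676 ≈ 1.7568 bits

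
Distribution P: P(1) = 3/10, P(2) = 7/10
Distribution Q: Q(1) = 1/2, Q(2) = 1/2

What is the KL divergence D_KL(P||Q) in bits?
0.1187 bits

D_KL(P||Q) = Σ P(x) log₂(P(x)/Q(x))

Computing term by term:
  P(1)·log₂(P(1)/Q(1)) = (3/10)·log₂((3/10)/(1/2)) = -0.22109
  P(2)·log₂(P(2)/Q(2)) = (7/10)·log₂((7/10)/(1/2)) = 0.33980

D_KL(P||Q) = -0.22109 + 0.33980 = 0.11871 ≈ 0.1187 bits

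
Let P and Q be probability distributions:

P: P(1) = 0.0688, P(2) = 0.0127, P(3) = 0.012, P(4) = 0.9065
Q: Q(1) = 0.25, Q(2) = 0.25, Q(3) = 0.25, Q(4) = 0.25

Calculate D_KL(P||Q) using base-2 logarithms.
1.4494 bits

D_KL(P||Q) = Σ P(x) log₂(P(x)/Q(x))

Computing term by term:
  P(1)·log₂(P(1)/Q(1)) = 0.0688·log₂(0.0688/0.25) = -0.12807
  P(2)·log₂(P(2)/Q(2)) = 0.0127·log₂(0.0127/0.25) = -0.05460
  P(3)·log₂(P(3)/Q(3)) = 0.012·log₂(0.012/0.25) = -0.05257
  P(4)·log₂(P(4)/Q(4)) = 0.9065·log₂(0.9065/0.25) = 1.68462

D_KL(P||Q) = -0.12807 - 0.05460 - 0.05257 + 1.68462 = 1.44938 ≈ 1.4494 bits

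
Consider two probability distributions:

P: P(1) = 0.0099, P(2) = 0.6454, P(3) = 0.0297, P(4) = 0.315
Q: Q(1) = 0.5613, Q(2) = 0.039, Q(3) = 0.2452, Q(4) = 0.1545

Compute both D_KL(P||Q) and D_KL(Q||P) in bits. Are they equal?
D_KL(P||Q) = 2.7886 bits, D_KL(Q||P) = 3.6997 bits. No, they are not equal.

D_KL(P||Q) = Σ P(x) log₂(P(x)/Q(x))

Computing term by term:
  P(1)·log₂(P(1)/Q(1)) = 0.0099·log₂(0.0099/0.5613) = -0.05767
  P(2)·log₂(P(2)/Q(2)) = 0.6454·log₂(0.6454/0.039) = 2.61300
  P(3)·log₂(P(3)/Q(3)) = 0.0297·log₂(0.0297/0.2452) = -0.09045
  P(4)·log₂(P(4)/Q(4)) = 0.315·log₂(0.315/0.1545) = 0.32374

D_KL(P||Q) = -0.05767 + 2.61300 - 0.09045 + 0.32374 = 2.78862 ≈ 2.7886 bits

D_KL(Q||P) = Σ Q(x) log₂(Q(x)/P(x))

Computing term by term:
  Q(1)·log₂(Q(1)/P(1)) = 0.5613·log₂(0.5613/0.0099) = 3.26968
  Q(2)·log₂(Q(2)/P(2)) = 0.039·log₂(0.039/0.6454) = -0.15790
  Q(3)·log₂(Q(3)/P(3)) = 0.2452·log₂(0.2452/0.0297) = 0.74674
  Q(4)·log₂(Q(4)/P(4)) = 0.1545·log₂(0.1545/0.315) = -0.15879

D_KL(Q||P) = 3.26968 - 0.15790 + 0.74674 - 0.15879 = 3.69973 ≈ 3.6997 bits

These are NOT equal (difference: 0.9111 bits). KL divergence is asymmetric: D_KL(P||Q) ≠ D_KL(Q||P) in general.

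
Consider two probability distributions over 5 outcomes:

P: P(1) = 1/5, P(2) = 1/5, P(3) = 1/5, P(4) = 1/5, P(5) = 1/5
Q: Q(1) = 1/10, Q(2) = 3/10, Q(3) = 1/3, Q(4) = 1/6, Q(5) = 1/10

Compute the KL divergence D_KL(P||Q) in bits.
0.1882 bits

D_KL(P||Q) = Σ P(x) log₂(P(x)/Q(x))

Computing term by term:
  P(1)·log₂(P(1)/Q(1)) = (1/5)·log₂((1/5)/(1/10)) = 0.20000
  P(2)·log₂(P(2)/Q(2)) = (1/5)·log₂((1/5)/(3/10)) = -0.11699
  P(3)·log₂(P(3)/Q(3)) = (1/5)·log₂((1/5)/(1/3)) = -0.14739
  P(4)·log₂(P(4)/Q(4)) = (1/5)·log₂((1/5)/(1/6)) = 0.05261
  P(5)·log₂(P(5)/Q(5)) = (1/5)·log₂((1/5)/(1/10)) = 0.20000

D_KL(P||Q) = 0.20000 - 0.11699 - 0.14739 + 0.05261 + 0.20000 = 0.18823 ≈ 0.1882 bits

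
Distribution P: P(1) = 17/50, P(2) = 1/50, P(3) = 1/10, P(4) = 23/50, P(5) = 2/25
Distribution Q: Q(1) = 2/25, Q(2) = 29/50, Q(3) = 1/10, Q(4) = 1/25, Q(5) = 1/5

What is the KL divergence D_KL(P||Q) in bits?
2.1277 bits

D_KL(P||Q) = Σ P(x) log₂(P(x)/Q(x))

Computing term by term:
  P(1)·log₂(P(1)/Q(1)) = (17/50)·log₂((17/50)/(2/25)) = 0.70974
  P(2)·log₂(P(2)/Q(2)) = (1/50)·log₂((1/50)/(29/50)) = -0.09716
  P(3)·log₂(P(3)/Q(3)) = (1/10)·log₂((1/10)/(1/10)) = 0.00000
  P(4)·log₂(P(4)/Q(4)) = (23/50)·log₂((23/50)/(1/25)) = 1.62084
  P(5)·log₂(P(5)/Q(5)) = (2/25)·log₂((2/25)/(1/5)) = -0.10575

D_KL(P||Q) = 0.70974 - 0.09716 + 0.00000 + 1.62084 - 0.10575 = 2.12767 ≈ 2.1277 bits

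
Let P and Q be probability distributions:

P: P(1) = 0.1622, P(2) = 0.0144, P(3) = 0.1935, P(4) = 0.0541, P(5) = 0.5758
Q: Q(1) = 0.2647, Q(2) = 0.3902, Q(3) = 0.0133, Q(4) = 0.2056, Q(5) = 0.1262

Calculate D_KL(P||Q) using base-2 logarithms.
1.7210 bits

D_KL(P||Q) = Σ P(x) log₂(P(x)/Q(x))

Computing term by term:
  P(1)·log₂(P(1)/Q(1)) = 0.1622·log₂(0.1622/0.2647) = -0.11461
  P(2)·log₂(P(2)/Q(2)) = 0.0144·log₂(0.0144/0.3902) = -0.06855
  P(3)·log₂(P(3)/Q(3)) = 0.1935·log₂(0.1935/0.0133) = 0.74746
  P(4)·log₂(P(4)/Q(4)) = 0.0541·log₂(0.0541/0.2056) = -0.10420
  P(5)·log₂(P(5)/Q(5)) = 0.5758·log₂(0.5758/0.1262) = 1.26092

D_KL(P||Q) = -0.11461 - 0.06855 + 0.74746 - 0.10420 + 1.26092 = 1.72102 ≈ 1.7210 bits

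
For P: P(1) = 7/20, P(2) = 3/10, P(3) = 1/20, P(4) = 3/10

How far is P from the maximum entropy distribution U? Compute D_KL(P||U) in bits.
0.2116 bits

U(i) = 1/4 for all i

D_KL(P||U) = Σ P(x) log₂(P(x) / (1/4))
           = Σ P(x) log₂(P(x)) + log₂(4)
           = log₂(4) - H(P)

H(P) = -Σ P(x) log₂(P(x)):
  -P(1)·log₂(P(1)) = -(7/20)·log₂(7/20) = 0.53010
  -P(2)·log₂(P(2)) = -(3/10)·log₂(3/10) = 0.52109
  -P(3)·log₂(P(3)) = -(1/20)·log₂(1/20) = 0.21610
  -P(4)·log₂(P(4)) = -(3/10)·log₂(3/10) = 0.52109
H(P) = 0.53010 + 0.52109 + 0.21610 + 0.52109 = 1.78838 bits

log₂(4) = 2.00000 bits

D_KL(P||U) = 2.00000 - 1.78838 = 0.21162 ≈ 0.2116 bits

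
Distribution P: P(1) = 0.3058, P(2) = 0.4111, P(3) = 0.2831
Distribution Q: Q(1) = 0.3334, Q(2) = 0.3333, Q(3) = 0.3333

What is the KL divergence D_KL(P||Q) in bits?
0.0196 bits

D_KL(P||Q) = Σ P(x) log₂(P(x)/Q(x))

Computing term by term:
  P(1)·log₂(P(1)/Q(1)) = 0.3058·log₂(0.3058/0.3334) = -0.03812
  P(2)·log₂(P(2)/Q(2)) = 0.4111·log₂(0.4111/0.3333) = 0.12443
  P(3)·log₂(P(3)/Q(3)) = 0.2831·log₂(0.2831/0.3333) = -0.06667

D_KL(P||Q) = -0.03812 + 0.12443 - 0.06667 = 0.01964 ≈ 0.0196 bits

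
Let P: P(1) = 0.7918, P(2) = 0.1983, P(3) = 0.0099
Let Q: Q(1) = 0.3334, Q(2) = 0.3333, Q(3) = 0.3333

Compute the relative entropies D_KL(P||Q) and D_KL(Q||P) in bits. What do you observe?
D_KL(P||Q) = 0.7893 bits, D_KL(Q||P) = 1.5246 bits. The two directions give different values (D_KL(Q||P) exceeds D_KL(P||Q) by 0.7353 bits): KL divergence is asymmetric.

D_KL(P||Q) = Σ P(x) log₂(P(x)/Q(x))

Computing term by term:
  P(1)·log₂(P(1)/Q(1)) = 0.7918·log₂(0.7918/0.3334) = 0.98807
  P(2)·log₂(P(2)/Q(2)) = 0.1983·log₂(0.1983/0.3333) = -0.14855
  P(3)·log₂(P(3)/Q(3)) = 0.0099·log₂(0.0099/0.3333) = -0.05023

D_KL(P||Q) = 0.98807 - 0.14855 - 0.05023 = 0.78929 ≈ 0.7893 bits

D_KL(Q||P) = Σ Q(x) log₂(Q(x)/P(x))

Computing term by term:
  Q(1)·log₂(Q(1)/P(1)) = 0.3334·log₂(0.3334/0.7918) = -0.41604
  Q(2)·log₂(Q(2)/P(2)) = 0.3333·log₂(0.3333/0.1983) = 0.24969
  Q(3)·log₂(Q(3)/P(3)) = 0.3333·log₂(0.3333/0.0099) = 1.69091

D_KL(Q||P) = -0.41604 + 0.24969 + 1.69091 = 1.52456 ≈ 1.5246 bits

These are NOT equal (difference: 0.7353 bits). KL divergence is asymmetric: D_KL(P||Q) ≠ D_KL(Q||P) in general.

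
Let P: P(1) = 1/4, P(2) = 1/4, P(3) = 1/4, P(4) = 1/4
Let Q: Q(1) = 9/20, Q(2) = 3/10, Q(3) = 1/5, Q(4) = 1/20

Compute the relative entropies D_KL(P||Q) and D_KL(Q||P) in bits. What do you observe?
D_KL(P||Q) = 0.3832 bits, D_KL(Q||P) = 0.2800 bits. The two directions give different values (D_KL(P||Q) exceeds D_KL(Q||P) by 0.1032 bits): KL divergence is asymmetric.

D_KL(P||Q) = Σ P(x) log₂(P(x)/Q(x))

Computing term by term:
  P(1)·log₂(P(1)/Q(1)) = (1/4)·log₂((1/4)/(9/20)) = -0.21200
  P(2)·log₂(P(2)/Q(2)) = (1/4)·log₂((1/4)/(3/10)) = -0.06576
  P(3)·log₂(P(3)/Q(3)) = (1/4)·log₂((1/4)/(1/5)) = 0.08048
  P(4)·log₂(P(4)/Q(4)) = (1/4)·log₂((1/4)/(1/20)) = 0.58048

D_KL(P||Q) = -0.21200 - 0.06576 + 0.08048 + 0.58048 = 0.38320 ≈ 0.3832 bits

D_KL(Q||P) = Σ Q(x) log₂(Q(x)/P(x))

Computing term by term:
  Q(1)·log₂(Q(1)/P(1)) = (9/20)·log₂((9/20)/(1/4)) = 0.38160
  Q(2)·log₂(Q(2)/P(2)) = (3/10)·log₂((3/10)/(1/4)) = 0.07891
  Q(3)·log₂(Q(3)/P(3)) = (1/5)·log₂((1/5)/(1/4)) = -0.06439
  Q(4)·log₂(Q(4)/P(4)) = (1/20)·log₂((1/20)/(1/4)) = -0.11610

D_KL(Q||P) = 0.38160 + 0.07891 - 0.06439 - 0.11610 = 0.28002 ≈ 0.2800 bits

These are NOT equal (difference: 0.1032 bits). KL divergence is asymmetric: D_KL(P||Q) ≠ D_KL(Q||P) in general.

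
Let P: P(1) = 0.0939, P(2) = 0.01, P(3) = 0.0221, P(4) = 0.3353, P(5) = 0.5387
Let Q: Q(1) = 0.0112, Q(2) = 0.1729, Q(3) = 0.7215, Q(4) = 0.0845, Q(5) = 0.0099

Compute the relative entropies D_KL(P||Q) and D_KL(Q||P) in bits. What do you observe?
D_KL(P||Q) = 3.9086 bits, D_KL(Q||P) = 4.0798 bits. The two directions give different values (D_KL(Q||P) exceeds D_KL(P||Q) by 0.1712 bits): KL divergence is asymmetric.

D_KL(P||Q) = Σ P(x) log₂(P(x)/Q(x))

Computing term by term:
  P(1)·log₂(P(1)/Q(1)) = 0.0939·log₂(0.0939/0.0112) = 0.28805
  P(2)·log₂(P(2)/Q(2)) = 0.01·log₂(0.01/0.1729) = -0.04112
  P(3)·log₂(P(3)/Q(3)) = 0.0221·log₂(0.0221/0.7215) = -0.11114
  P(4)·log₂(P(4)/Q(4)) = 0.3353·log₂(0.3353/0.0845) = 0.66672
  P(5)·log₂(P(5)/Q(5)) = 0.5387·log₂(0.5387/0.0099) = 3.10610

D_KL(P||Q) = 0.28805 - 0.04112 - 0.11114 + 0.66672 + 3.10610 = 3.90861 ≈ 3.9086 bits

D_KL(Q||P) = Σ Q(x) log₂(Q(x)/P(x))

Computing term by term:
  Q(1)·log₂(Q(1)/P(1)) = 0.0112·log₂(0.0112/0.0939) = -0.03436
  Q(2)·log₂(Q(2)/P(2)) = 0.1729·log₂(0.1729/0.01) = 0.71094
  Q(3)·log₂(Q(3)/P(3)) = 0.7215·log₂(0.7215/0.0221) = 3.62834
  Q(4)·log₂(Q(4)/P(4)) = 0.0845·log₂(0.0845/0.3353) = -0.16802
  Q(5)·log₂(Q(5)/P(5)) = 0.0099·log₂(0.0099/0.5387) = -0.05708

D_KL(Q||P) = -0.03436 + 0.71094 + 3.62834 - 0.16802 - 0.05708 = 4.07982 ≈ 4.0798 bits

These are NOT equal (difference: 0.1712 bits). KL divergence is asymmetric: D_KL(P||Q) ≠ D_KL(Q||P) in general.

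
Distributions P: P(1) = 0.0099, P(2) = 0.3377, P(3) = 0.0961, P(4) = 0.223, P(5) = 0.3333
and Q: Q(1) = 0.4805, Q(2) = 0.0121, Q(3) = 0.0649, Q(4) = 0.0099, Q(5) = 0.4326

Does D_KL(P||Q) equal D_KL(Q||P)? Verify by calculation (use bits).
D_KL(P||Q) = 2.4975 bits, D_KL(Q||P) = 2.7147 bits. No — D_KL(P||Q) ≠ D_KL(Q||P) for this pair.

D_KL(P||Q) = Σ P(x) log₂(P(x)/Q(x))

Computing term by term:
  P(1)·log₂(P(1)/Q(1)) = 0.0099·log₂(0.0099/0.4805) = -0.05545
  P(2)·log₂(P(2)/Q(2)) = 0.3377·log₂(0.3377/0.0121) = 1.62186
  P(3)·log₂(P(3)/Q(3)) = 0.0961·log₂(0.0961/0.0649) = 0.05442
  P(4)·log₂(P(4)/Q(4)) = 0.223·log₂(0.223/0.0099) = 1.00204
  P(5)·log₂(P(5)/Q(5)) = 0.3333·log₂(0.3333/0.4326) = -0.12539

D_KL(P||Q) = -0.05545 + 1.62186 + 0.05442 + 1.00204 - 0.12539 = 2.49748 ≈ 2.4975 bits

D_KL(Q||P) = Σ Q(x) log₂(Q(x)/P(x))

Computing term by term:
  Q(1)·log₂(Q(1)/P(1)) = 0.4805·log₂(0.4805/0.0099) = 2.69126
  Q(2)·log₂(Q(2)/P(2)) = 0.0121·log₂(0.0121/0.3377) = -0.05811
  Q(3)·log₂(Q(3)/P(3)) = 0.0649·log₂(0.0649/0.0961) = -0.03675
  Q(4)·log₂(Q(4)/P(4)) = 0.0099·log₂(0.0099/0.223) = -0.04449
  Q(5)·log₂(Q(5)/P(5)) = 0.4326·log₂(0.4326/0.3333) = 0.16275

D_KL(Q||P) = 2.69126 - 0.05811 - 0.03675 - 0.04449 + 0.16275 = 2.71466 ≈ 2.7147 bits

These are NOT equal (difference: 0.2172 bits). KL divergence is asymmetric: D_KL(P||Q) ≠ D_KL(Q||P) in general.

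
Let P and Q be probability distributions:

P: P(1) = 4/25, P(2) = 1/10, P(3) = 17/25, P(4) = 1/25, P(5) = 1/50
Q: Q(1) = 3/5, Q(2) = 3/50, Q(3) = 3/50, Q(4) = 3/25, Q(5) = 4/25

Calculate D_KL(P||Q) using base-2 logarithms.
2.0269 bits

D_KL(P||Q) = Σ P(x) log₂(P(x)/Q(x))

Computing term by term:
  P(1)·log₂(P(1)/Q(1)) = (4/25)·log₂((4/25)/(3/5)) = -0.30510
  P(2)·log₂(P(2)/Q(2)) = (1/10)·log₂((1/10)/(3/50)) = 0.07370
  P(3)·log₂(P(3)/Q(3)) = (17/25)·log₂((17/25)/(3/50)) = 2.38170
  P(4)·log₂(P(4)/Q(4)) = (1/25)·log₂((1/25)/(3/25)) = -0.06340
  P(5)·log₂(P(5)/Q(5)) = (1/50)·log₂((1/50)/(4/25)) = -0.06000

D_KL(P||Q) = -0.30510 + 0.07370 + 2.38170 - 0.06340 - 0.06000 = 2.02690 ≈ 2.0269 bits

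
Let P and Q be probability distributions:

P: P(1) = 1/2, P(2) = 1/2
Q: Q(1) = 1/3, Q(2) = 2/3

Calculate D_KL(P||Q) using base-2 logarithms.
0.0850 bits

D_KL(P||Q) = Σ P(x) log₂(P(x)/Q(x))

Computing term by term:
  P(1)·log₂(P(1)/Q(1)) = (1/2)·log₂((1/2)/(1/3)) = 0.29248
  P(2)·log₂(P(2)/Q(2)) = (1/2)·log₂((1/2)/(2/3)) = -0.20752

D_KL(P||Q) = 0.29248 - 0.20752 = 0.08496 ≈ 0.0850 bits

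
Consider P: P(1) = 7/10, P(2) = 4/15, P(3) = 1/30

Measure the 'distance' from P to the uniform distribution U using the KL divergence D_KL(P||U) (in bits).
0.5527 bits

U(i) = 1/3 for all i

D_KL(P||U) = Σ P(x) log₂(P(x) / (1/3))
           = Σ P(x) log₂(P(x)) + log₂(3)
           = log₂(3) - H(P)

H(P) = -Σ P(x) log₂(P(x)):
  -P(1)·log₂(P(1)) = -(7/10)·log₂(7/10) = 0.36020
  -P(2)·log₂(P(2)) = -(4/15)·log₂(4/15) = 0.50850
  -P(3)·log₂(P(3)) = -(1/30)·log₂(1/30) = 0.16356
H(P) = 0.36020 + 0.50850 + 0.16356 = 1.03226 bits

log₂(3) = 1.58496 bits

D_KL(P||U) = 1.58496 - 1.03226 = 0.55270 ≈ 0.5527 bits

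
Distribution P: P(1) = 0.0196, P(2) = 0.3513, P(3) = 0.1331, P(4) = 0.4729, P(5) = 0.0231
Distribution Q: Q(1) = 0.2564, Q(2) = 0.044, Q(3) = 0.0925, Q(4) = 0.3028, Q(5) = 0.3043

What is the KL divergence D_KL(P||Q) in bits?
1.2683 bits

D_KL(P||Q) = Σ P(x) log₂(P(x)/Q(x))

Computing term by term:
  P(1)·log₂(P(1)/Q(1)) = 0.0196·log₂(0.0196/0.2564) = -0.07271
  P(2)·log₂(P(2)/Q(2)) = 0.3513·log₂(0.3513/0.044) = 1.05289
  P(3)·log₂(P(3)/Q(3)) = 0.1331·log₂(0.1331/0.0925) = 0.06988
  P(4)·log₂(P(4)/Q(4)) = 0.4729·log₂(0.4729/0.3028) = 0.30416
  P(5)·log₂(P(5)/Q(5)) = 0.0231·log₂(0.0231/0.3043) = -0.08592

D_KL(P||Q) = -0.07271 + 1.05289 + 0.06988 + 0.30416 - 0.08592 = 1.26830 ≈ 1.2683 bits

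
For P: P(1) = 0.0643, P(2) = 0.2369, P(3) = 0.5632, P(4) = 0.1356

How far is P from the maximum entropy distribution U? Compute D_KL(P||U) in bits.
0.3959 bits

U(i) = 1/4 for all i

D_KL(P||U) = Σ P(x) log₂(P(x) / (1/4))
           = Σ P(x) log₂(P(x)) + log₂(4)
           = log₂(4) - H(P)

H(P) = -Σ P(x) log₂(P(x)):
  -P(1)·log₂(P(1)) = -(0.0643)·log₂(0.0643) = 0.25457
  -P(2)·log₂(P(2)) = -(0.2369)·log₂(0.2369) = 0.49220
  -P(3)·log₂(P(3)) = -(0.5632)·log₂(0.5632) = 0.46649
  -P(4)·log₂(P(4)) = -(0.1356)·log₂(0.1356) = 0.39088
H(P) = 0.25457 + 0.49220 + 0.46649 + 0.39088 = 1.60414 bits

log₂(4) = 2.00000 bits

D_KL(P||U) = 2.00000 - 1.60414 = 0.39586 ≈ 0.3959 bits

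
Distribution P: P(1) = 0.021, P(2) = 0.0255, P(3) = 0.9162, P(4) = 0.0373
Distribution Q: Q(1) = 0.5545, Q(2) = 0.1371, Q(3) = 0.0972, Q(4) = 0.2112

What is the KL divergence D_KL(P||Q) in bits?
2.7110 bits

D_KL(P||Q) = Σ P(x) log₂(P(x)/Q(x))

Computing term by term:
  P(1)·log₂(P(1)/Q(1)) = 0.021·log₂(0.021/0.5545) = -0.09918
  P(2)·log₂(P(2)/Q(2)) = 0.0255·log₂(0.0255/0.1371) = -0.06188
  P(3)·log₂(P(3)/Q(3)) = 0.9162·log₂(0.9162/0.0972) = 2.96540
  P(4)·log₂(P(4)/Q(4)) = 0.0373·log₂(0.0373/0.2112) = -0.09330

D_KL(P||Q) = -0.09918 - 0.06188 + 2.96540 - 0.09330 = 2.71104 ≈ 2.7110 bits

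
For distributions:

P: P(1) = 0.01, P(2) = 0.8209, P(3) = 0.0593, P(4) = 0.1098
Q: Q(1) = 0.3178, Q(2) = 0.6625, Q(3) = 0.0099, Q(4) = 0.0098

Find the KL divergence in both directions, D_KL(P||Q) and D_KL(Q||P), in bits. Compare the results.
D_KL(P||Q) = 0.7399 bits, D_KL(Q||P) = 1.3212 bits. D_KL(Q||P) is larger than D_KL(P||Q) by 0.5813 bits; the two directions differ.

D_KL(P||Q) = Σ P(x) log₂(P(x)/Q(x))

Computing term by term:
  P(1)·log₂(P(1)/Q(1)) = 0.01·log₂(0.01/0.3178) = -0.04990
  P(2)·log₂(P(2)/Q(2)) = 0.8209·log₂(0.8209/0.6625) = 0.25389
  P(3)·log₂(P(3)/Q(3)) = 0.0593·log₂(0.0593/0.0099) = 0.15314
  P(4)·log₂(P(4)/Q(4)) = 0.1098·log₂(0.1098/0.0098) = 0.38276

D_KL(P||Q) = -0.04990 + 0.25389 + 0.15314 + 0.38276 = 0.73989 ≈ 0.7399 bits

D_KL(Q||P) = Σ Q(x) log₂(Q(x)/P(x))

Computing term by term:
  Q(1)·log₂(Q(1)/P(1)) = 0.3178·log₂(0.3178/0.01) = 1.58584
  Q(2)·log₂(Q(2)/P(2)) = 0.6625·log₂(0.6625/0.8209) = -0.20490
  Q(3)·log₂(Q(3)/P(3)) = 0.0099·log₂(0.0099/0.0593) = -0.02557
  Q(4)·log₂(Q(4)/P(4)) = 0.0098·log₂(0.0098/0.1098) = -0.03416

D_KL(Q||P) = 1.58584 - 0.20490 - 0.02557 - 0.03416 = 1.32121 ≈ 1.3212 bits

These are NOT equal (difference: 0.5813 bits). KL divergence is asymmetric: D_KL(P||Q) ≠ D_KL(Q||P) in general.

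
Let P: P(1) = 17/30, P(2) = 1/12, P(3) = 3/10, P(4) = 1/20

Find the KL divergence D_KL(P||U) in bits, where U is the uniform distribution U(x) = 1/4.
0.4997 bits

U(i) = 1/4 for all i

D_KL(P||U) = Σ P(x) log₂(P(x) / (1/4))
           = Σ P(x) log₂(P(x)) + log₂(4)
           = log₂(4) - H(P)

H(P) = -Σ P(x) log₂(P(x)):
  -P(1)·log₂(P(1)) = -(17/30)·log₂(17/30) = 0.46434
  -P(2)·log₂(P(2)) = -(1/12)·log₂(1/12) = 0.29875
  -P(3)·log₂(P(3)) = -(3/10)·log₂(3/10) = 0.52109
  -P(4)·log₂(P(4)) = -(1/20)·log₂(1/20) = 0.21610
H(P) = 0.46434 + 0.29875 + 0.52109 + 0.21610 = 1.50028 bits

log₂(4) = 2.00000 bits

D_KL(P||U) = 2.00000 - 1.50028 = 0.49972 ≈ 0.4997 bits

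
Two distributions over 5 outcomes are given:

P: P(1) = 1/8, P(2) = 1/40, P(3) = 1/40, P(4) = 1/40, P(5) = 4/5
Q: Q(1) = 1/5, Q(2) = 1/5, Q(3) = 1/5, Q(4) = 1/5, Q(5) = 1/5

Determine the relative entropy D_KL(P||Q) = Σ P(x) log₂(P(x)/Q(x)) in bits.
1.2902 bits

D_KL(P||Q) = Σ P(x) log₂(P(x)/Q(x))

Computing term by term:
  P(1)·log₂(P(1)/Q(1)) = (1/8)·log₂((1/8)/(1/5)) = -0.08476
  P(2)·log₂(P(2)/Q(2)) = (1/40)·log₂((1/40)/(1/5)) = -0.07500
  P(3)·log₂(P(3)/Q(3)) = (1/40)·log₂((1/40)/(1/5)) = -0.07500
  P(4)·log₂(P(4)/Q(4)) = (1/40)·log₂((1/40)/(1/5)) = -0.07500
  P(5)·log₂(P(5)/Q(5)) = (4/5)·log₂((4/5)/(1/5)) = 1.60000

D_KL(P||Q) = -0.08476 - 0.07500 - 0.07500 - 0.07500 + 1.60000 = 1.29024 ≈ 1.2902 bits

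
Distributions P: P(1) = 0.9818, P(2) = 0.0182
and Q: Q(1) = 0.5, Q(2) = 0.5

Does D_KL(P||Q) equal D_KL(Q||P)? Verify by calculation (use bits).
D_KL(P||Q) = 0.8688 bits, D_KL(Q||P) = 1.9032 bits. No — D_KL(P||Q) ≠ D_KL(Q||P) for this pair.

D_KL(P||Q) = Σ P(x) log₂(P(x)/Q(x))

Computing term by term:
  P(1)·log₂(P(1)/Q(1)) = 0.9818·log₂(0.9818/0.5) = 0.95578
  P(2)·log₂(P(2)/Q(2)) = 0.0182·log₂(0.0182/0.5) = -0.08699

D_KL(P||Q) = 0.95578 - 0.08699 = 0.86879 ≈ 0.8688 bits

D_KL(Q||P) = Σ Q(x) log₂(Q(x)/P(x))

Computing term by term:
  Q(1)·log₂(Q(1)/P(1)) = 0.5·log₂(0.5/0.9818) = -0.48675
  Q(2)·log₂(Q(2)/P(2)) = 0.5·log₂(0.5/0.0182) = 2.38996

D_KL(Q||P) = -0.48675 + 2.38996 = 1.90321 ≈ 1.9032 bits

These are NOT equal (difference: 1.0344 bits). KL divergence is asymmetric: D_KL(P||Q) ≠ D_KL(Q||P) in general.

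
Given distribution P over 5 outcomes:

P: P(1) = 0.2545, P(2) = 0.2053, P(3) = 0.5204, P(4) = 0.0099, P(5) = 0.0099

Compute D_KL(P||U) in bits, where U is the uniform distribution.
0.7283 bits

U(i) = 1/5 for all i

D_KL(P||U) = Σ P(x) log₂(P(x) / (1/5))
           = Σ P(x) log₂(P(x)) + log₂(5)
           = log₂(5) - H(P)

H(P) = -Σ P(x) log₂(P(x)):
  -P(1)·log₂(P(1)) = -(0.2545)·log₂(0.2545) = 0.50245
  -P(2)·log₂(P(2)) = -(0.2053)·log₂(0.2053) = 0.46895
  -P(3)·log₂(P(3)) = -(0.5204)·log₂(0.5204) = 0.49038
  -P(4)·log₂(P(4)) = -(0.0099)·log₂(0.0099) = 0.06592
  -P(5)·log₂(P(5)) = -(0.0099)·log₂(0.0099) = 0.06592
H(P) = 0.50245 + 0.46895 + 0.49038 + 0.06592 + 0.06592 = 1.59362 bits

log₂(5) = 2.32193 bits

D_KL(P||U) = 2.32193 - 1.59362 = 0.72831 ≈ 0.7283 bits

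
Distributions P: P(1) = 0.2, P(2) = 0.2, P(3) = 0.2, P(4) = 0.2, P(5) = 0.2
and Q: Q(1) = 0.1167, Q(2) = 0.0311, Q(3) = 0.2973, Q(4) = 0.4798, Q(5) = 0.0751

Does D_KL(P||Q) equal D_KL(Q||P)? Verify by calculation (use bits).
D_KL(P||Q) = 0.6082 bits, D_KL(Q||P) = 0.4954 bits. No — D_KL(P||Q) ≠ D_KL(Q||P) for this pair.

D_KL(P||Q) = Σ P(x) log₂(P(x)/Q(x))

Computing term by term:
  P(1)·log₂(P(1)/Q(1)) = 0.2·log₂(0.2/0.1167) = 0.15544
  P(2)·log₂(P(2)/Q(2)) = 0.2·log₂(0.2/0.0311) = 0.53700
  P(3)·log₂(P(3)/Q(3)) = 0.2·log₂(0.2/0.2973) = -0.11438
  P(4)·log₂(P(4)/Q(4)) = 0.2·log₂(0.2/0.4798) = -0.25249
  P(5)·log₂(P(5)/Q(5)) = 0.2·log₂(0.2/0.0751) = 0.28262

D_KL(P||Q) = 0.15544 + 0.53700 - 0.11438 - 0.25249 + 0.28262 = 0.60819 ≈ 0.6082 bits

D_KL(Q||P) = Σ Q(x) log₂(Q(x)/P(x))

Computing term by term:
  Q(1)·log₂(Q(1)/P(1)) = 0.1167·log₂(0.1167/0.2) = -0.09070
  Q(2)·log₂(Q(2)/P(2)) = 0.0311·log₂(0.0311/0.2) = -0.08350
  Q(3)·log₂(Q(3)/P(3)) = 0.2973·log₂(0.2973/0.2) = 0.17003
  Q(4)·log₂(Q(4)/P(4)) = 0.4798·log₂(0.4798/0.2) = 0.60572
  Q(5)·log₂(Q(5)/P(5)) = 0.0751·log₂(0.0751/0.2) = -0.10612

D_KL(Q||P) = -0.09070 - 0.08350 + 0.17003 + 0.60572 - 0.10612 = 0.49543 ≈ 0.4954 bits

These are NOT equal (difference: 0.1128 bits). KL divergence is asymmetric: D_KL(P||Q) ≠ D_KL(Q||P) in general.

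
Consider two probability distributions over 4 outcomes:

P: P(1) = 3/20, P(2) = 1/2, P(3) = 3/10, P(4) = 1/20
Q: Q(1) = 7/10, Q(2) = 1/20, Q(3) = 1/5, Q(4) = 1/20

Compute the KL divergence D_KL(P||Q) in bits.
1.5031 bits

D_KL(P||Q) = Σ P(x) log₂(P(x)/Q(x))

Computing term by term:
  P(1)·log₂(P(1)/Q(1)) = (3/20)·log₂((3/20)/(7/10)) = -0.33336
  P(2)·log₂(P(2)/Q(2)) = (1/2)·log₂((1/2)/(1/20)) = 1.66096
  P(3)·log₂(P(3)/Q(3)) = (3/10)·log₂((3/10)/(1/5)) = 0.17549
  P(4)·log₂(P(4)/Q(4)) = (1/20)·log₂((1/20)/(1/20)) = 0.00000

D_KL(P||Q) = -0.33336 + 1.66096 + 0.17549 + 0.00000 = 1.50309 ≈ 1.5031 bits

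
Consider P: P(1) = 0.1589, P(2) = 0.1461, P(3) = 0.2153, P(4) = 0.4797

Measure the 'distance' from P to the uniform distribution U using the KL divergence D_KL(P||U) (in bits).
0.1875 bits

U(i) = 1/4 for all i

D_KL(P||U) = Σ P(x) log₂(P(x) / (1/4))
           = Σ P(x) log₂(P(x)) + log₂(4)
           = log₂(4) - H(P)

H(P) = -Σ P(x) log₂(P(x)):
  -P(1)·log₂(P(1)) = -(0.1589)·log₂(0.1589) = 0.42169
  -P(2)·log₂(P(2)) = -(0.1461)·log₂(0.1461) = 0.40542
  -P(3)·log₂(P(3)) = -(0.2153)·log₂(0.2153) = 0.47701
  -P(4)·log₂(P(4)) = -(0.4797)·log₂(0.4797) = 0.50838
H(P) = 0.42169 + 0.40542 + 0.47701 + 0.50838 = 1.81250 bits

log₂(4) = 2.00000 bits

D_KL(P||U) = 2.00000 - 1.81250 = 0.18750 ≈ 0.1875 bits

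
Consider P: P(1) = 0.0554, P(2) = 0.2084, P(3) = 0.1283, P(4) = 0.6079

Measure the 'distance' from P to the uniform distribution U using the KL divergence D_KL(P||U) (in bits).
0.4806 bits

U(i) = 1/4 for all i

D_KL(P||U) = Σ P(x) log₂(P(x) / (1/4))
           = Σ P(x) log₂(P(x)) + log₂(4)
           = log₂(4) - H(P)

H(P) = -Σ P(x) log₂(P(x)):
  -P(1)·log₂(P(1)) = -(0.0554)·log₂(0.0554) = 0.23124
  -P(2)·log₂(P(2)) = -(0.2084)·log₂(0.2084) = 0.47152
  -P(3)·log₂(P(3)) = -(0.1283)·log₂(0.1283) = 0.38008
  -P(4)·log₂(P(4)) = -(0.6079)·log₂(0.6079) = 0.43653
H(P) = 0.23124 + 0.47152 + 0.38008 + 0.43653 = 1.51937 bits

log₂(4) = 2.00000 bits

D_KL(P||U) = 2.00000 - 1.51937 = 0.48063 ≈ 0.4806 bits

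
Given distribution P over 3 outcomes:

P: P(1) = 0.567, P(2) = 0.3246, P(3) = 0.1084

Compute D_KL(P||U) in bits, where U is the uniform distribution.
0.2464 bits

U(i) = 1/3 for all i

D_KL(P||U) = Σ P(x) log₂(P(x) / (1/3))
           = Σ P(x) log₂(P(x)) + log₂(3)
           = log₂(3) - H(P)

H(P) = -Σ P(x) log₂(P(x)):
  -P(1)·log₂(P(1)) = -(0.567)·log₂(0.567) = 0.46413
  -P(2)·log₂(P(2)) = -(0.3246)·log₂(0.3246) = 0.52691
  -P(3)·log₂(P(3)) = -(0.1084)·log₂(0.1084) = 0.34748
H(P) = 0.46413 + 0.52691 + 0.34748 = 1.33852 bits

log₂(3) = 1.58496 bits

D_KL(P||U) = 1.58496 - 1.33852 = 0.24644 ≈ 0.2464 bits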